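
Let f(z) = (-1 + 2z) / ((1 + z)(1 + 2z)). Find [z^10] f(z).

The denominator gives the recurrence a_n = −3a_(n−1) − 2a_(n−2) for n ≥ 3; the numerator fixes a_0 = -1, a_1 = 5, a_2 = -13.
Iterating: -1, 5, -13, 29, -61, 125, -253, 509, -1021, 2045, -4093, so a_10 = -4093.

-4093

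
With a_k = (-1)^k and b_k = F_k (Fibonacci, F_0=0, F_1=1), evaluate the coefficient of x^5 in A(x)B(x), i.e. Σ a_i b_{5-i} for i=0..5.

4

The convolution is the x^5 coefficient of A(x)B(x).
Σ = 1·5 − 1·3 + 1·2 − 1·1 + 1·1 − 1·0 = 4.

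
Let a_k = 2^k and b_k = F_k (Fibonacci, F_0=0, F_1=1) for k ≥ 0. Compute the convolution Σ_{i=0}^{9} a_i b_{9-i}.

880

Write out a_i and b_{9-i} for i = 0,…,9 and sum the products.
Σ = 1·34 + 2·21 + 4·13 + 8·8 + 16·5 + 32·3 + 64·2 + 128·1 + 256·1 + 512·0 = 880.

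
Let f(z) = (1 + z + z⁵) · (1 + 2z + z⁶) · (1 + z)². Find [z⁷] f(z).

(1 + z + z⁵) has coefficients 1,1,0,0,0,1 for degrees 0…5.
(1 + 2z + z⁶) has coefficients 1,2,0,0,0,0,1,0 for degrees 0…7.
Finally multiplying by (1 + z)², the product of all factors after the first has coefficients 1,4,5,2,0,0,1,2 for degrees 0…7.
[z⁷] = 1·2 + 1·1 + 1·5 = 8.

8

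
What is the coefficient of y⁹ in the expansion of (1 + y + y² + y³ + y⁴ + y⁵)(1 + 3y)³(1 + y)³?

(1 + y + y² + y³ + y⁴ + y⁵) has coefficients 1,1,1,1,1,1 for degrees 0…5.
(1 + 3y)³ has coefficients 1,9,27,27,0,0,0,0,0,0 for degrees 0…9.
Finally multiplying by (1 + y)³, the product of all factors after the first has coefficients 1,12,57,136,171,108,27,0,0,0 for degrees 0…9.
[y⁹] = 1·0 + 1·0 + 1·0 + 1·27 + 1·108 + 1·171 = 306.

306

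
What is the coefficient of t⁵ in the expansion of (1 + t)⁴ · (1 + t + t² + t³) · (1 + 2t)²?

(1 + t)⁴ has coefficients 1,4,6,4,1 for degrees 0…4.
(1 + t + t² + t³) has coefficients 1,1,1,1,0,0 for degrees 0…5.
Finally multiplying by (1 + 2t)², the product of all factors after the first has coefficients 1,5,9,9,8,4 for degrees 0…5.
[t⁵] = 1·4 + 4·8 + 6·9 + 4·9 + 1·5 = 131.

131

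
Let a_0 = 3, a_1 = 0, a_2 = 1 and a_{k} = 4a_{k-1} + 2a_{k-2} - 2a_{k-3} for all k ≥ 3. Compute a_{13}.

-3811680

The ordinary generating function has denominator 1 - 4t - 2t^2 + 2t^3.
Iterating the recurrence: a_0,…,a_{13} = 3, 0, 1, -2, -6, -30, -128, -560, -2436, -10608, -46184, -201080, -875472, -3811680.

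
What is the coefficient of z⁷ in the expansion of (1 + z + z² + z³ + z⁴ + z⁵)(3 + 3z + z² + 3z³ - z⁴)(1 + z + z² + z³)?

(1 + z + z² + z³ + z⁴ + z⁵) has coefficients 1,1,1,1,1,1 for degrees 0…5.
(3 + 3z + z² + 3z³ - z⁴) has coefficients 3,3,1,3,-1,0,0,0 for degrees 0…7.
Finally multiplying by (1 + z + z² + z³), the product of all factors after the first has coefficients 3,6,7,10,6,3,2,-1 for degrees 0…7.
[z⁷] = 1·(-1) + 1·2 + 1·3 + 1·6 + 1·10 + 1·7 = 27.

27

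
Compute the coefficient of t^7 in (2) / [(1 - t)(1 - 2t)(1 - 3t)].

Partial fractions give a closed form: a_n = (1)·1^n + (-8)·2^n + (9)·3^n.
At n = 7: a_7 = 18660.

18660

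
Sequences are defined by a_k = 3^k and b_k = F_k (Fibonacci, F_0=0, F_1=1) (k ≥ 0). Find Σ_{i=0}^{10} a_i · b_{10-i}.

The convolution is the t^10 coefficient of A(t)B(t).
Σ = 1·55 + 3·34 + 9·21 + 27·13 + 81·8 + 243·5 + 729·3 + 2187·2 + 6561·1 + 19683·1 + 59049·0 = 35365.

35365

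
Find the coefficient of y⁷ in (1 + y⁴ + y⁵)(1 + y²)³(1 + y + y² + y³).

12

(1 + y⁴ + y⁵) has coefficients 1,0,0,0,1,1 for degrees 0…5.
(1 + y²)³ has coefficients 1,0,3,0,3,0,1,0 for degrees 0…7.
Finally multiplying by (1 + y + y² + y³), the product of all factors after the first has coefficients 1,1,4,4,6,6,4,4 for degrees 0…7.
[y⁷] = 1·4 + 1·4 + 1·4 = 12.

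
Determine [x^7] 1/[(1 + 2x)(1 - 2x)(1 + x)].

-85

Partial fractions give a closed form: a_n = (1)·(-2)^n + (1/3)·2^n + (-1/3)·(-1)^n.
At n = 7: a_7 = -85.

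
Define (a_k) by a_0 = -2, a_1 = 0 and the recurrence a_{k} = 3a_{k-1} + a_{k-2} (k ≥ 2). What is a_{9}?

-7854

The ordinary generating function has denominator 1 - 3t - t^2.
Iterating the recurrence: a_0,…,a_{9} = -2, 0, -2, -6, -20, -66, -218, -720, -2378, -7854.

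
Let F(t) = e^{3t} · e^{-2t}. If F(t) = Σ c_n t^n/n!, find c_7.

1

The EGF product rule gives c_7 = Σ_{k_1+k_2=7} C(7; k_1,k_2) · ∏ g_i(k_i), where e^{3t} gives (3)^k; e^{-2t} gives (-2)^k.
g_1(k) for k = 0…7: 1, 3, 9, 27, 81, 243, 729, 2187.
g_2(k) for k = 0…7: 1, -2, 4, -8, 16, -32, 64, -128.
c_7 = Σ_k C(7,k)·g_1(k)·g_2(7−k) = 1·1·(-128) + 7·3·64 + 21·9·(-32) + 35·27·16 + 35·81·(-8) + 21·243·4 + 7·729·(-2) + 1·2187·1 = −128 + 1344 − 6048 + 15120 − 22680 + 20412 − 10206 + 2187 = 1.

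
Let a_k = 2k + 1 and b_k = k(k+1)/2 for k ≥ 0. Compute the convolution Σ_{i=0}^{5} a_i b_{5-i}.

This is [x^5] in the product of the two ordinary generating functions.
Σ = 1·15 + 3·10 + 5·6 + 7·3 + 9·1 + 11·0 = 105.

105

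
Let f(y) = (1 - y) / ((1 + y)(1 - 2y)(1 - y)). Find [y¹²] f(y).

2731

The denominator gives the recurrence a_n = 2a_(n−1) + a_(n−2) − 2a_(n−3) for n ≥ 3; the numerator fixes a_0 = 1, a_1 = 1, a_2 = 3.
Iterating: 1, 1, 3, 5, 11, 21, 43, 85, 171, 341, 683, 1365, 2731, so a_12 = 2731.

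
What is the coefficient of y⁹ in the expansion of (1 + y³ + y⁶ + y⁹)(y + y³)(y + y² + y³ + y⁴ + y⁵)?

3

(1 + y³ + y⁶ + y⁹) has coefficients 1,0,0,1,0,0,1,0,0,1 for degrees 0…9.
(y + y³) has coefficients 0,1,0,1,0,0,0,0,0,0 for degrees 0…9.
Finally multiplying by (y + y² + y³ + y⁴ + y⁵), the product of all factors after the first has coefficients 0,0,1,1,2,2,2,1,1,0 for degrees 0…9.
[y⁹] = 1·0 + 1·2 + 1·1 + 1·0 = 3.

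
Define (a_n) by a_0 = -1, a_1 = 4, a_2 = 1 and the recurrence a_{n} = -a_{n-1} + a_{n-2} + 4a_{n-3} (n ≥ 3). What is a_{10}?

-150

The ordinary generating function has denominator 1 + t - t^2 - 4t^3.
Iterating the recurrence: a_0,…,a_{10} = -1, 4, 1, -1, 18, -15, 29, 28, -59, 203, -150.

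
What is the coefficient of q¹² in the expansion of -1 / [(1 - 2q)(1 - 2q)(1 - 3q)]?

The denominator gives the recurrence a_n = 7a_(n−1) − 16a_(n−2) + 12a_(n−3) for n ≥ 3; the numerator fixes a_0 = -1, a_1 = -7, a_2 = -33.
Iterating: -1, -7, -33, -131, -473, -1611, -5281, -16867, -52905, -163835, -502769, -1532883, -4651897, so a_12 = -4651897.

-4651897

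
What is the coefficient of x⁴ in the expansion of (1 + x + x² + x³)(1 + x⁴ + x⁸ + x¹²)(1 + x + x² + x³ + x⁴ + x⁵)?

(1 + x + x² + x³) has coefficients 1,1,1,1 for degrees 0…3.
(1 + x⁴ + x⁸ + x¹²) has coefficients 1,0,0,0,1 for degrees 0…4.
Finally multiplying by (1 + x + x² + x³ + x⁴ + x⁵), the product of all factors after the first has coefficients 1,1,1,1,2 for degrees 0…4.
[x⁴] = 1·2 + 1·1 + 1·1 + 1·1 = 5.

5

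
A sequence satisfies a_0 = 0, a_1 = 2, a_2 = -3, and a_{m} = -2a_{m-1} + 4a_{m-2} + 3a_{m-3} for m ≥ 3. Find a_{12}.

-241432

The ordinary generating function has denominator 1 + 2q - 4q^2 - 3q^3.
Iterating the recurrence: a_0,…,a_{12} = 0, 2, -3, 14, -34, 115, -324, 1006, -2963, 8978, -26790, 80603, -241432.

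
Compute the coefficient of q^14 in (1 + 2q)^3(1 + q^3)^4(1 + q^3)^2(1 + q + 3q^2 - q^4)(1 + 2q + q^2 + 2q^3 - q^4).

(1 + 2q)^3 has coefficients 1,6,12,8 for degrees 0…3.
(1 + q^3)^4 has coefficients 1,0,0,4,0,0,6,0,0,4,0,0,1,0,0 for degrees 0…14.
Multiplying by (1 + q^3)^2 gives running coefficients 1,0,0,6,0,0,15,0,0,20,0,0,15,0,0 for degrees 0…14.
Multiplying by (1 + q + 3q^2 - q^4) gives running coefficients 1,1,3,6,5,18,15,9,45,20,5,60,15,-5,45 for degrees 0…14.
Finally multiplying by (1 + 2q + q^2 + 2q^3 - q^4), the product of all factors after the first has coefficients 1,3,6,15,21,39,65,61,109,131,93,171,135,75,165 for degrees 0…14.
[q^14] = 1·165 + 6·75 + 12·135 + 8·171 = 3603.

3603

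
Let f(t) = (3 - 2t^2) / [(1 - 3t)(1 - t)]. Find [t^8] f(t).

27337

The denominator gives the recurrence a_n = 4a_(n−1) − 3a_(n−2) for n ≥ 3; the numerator fixes a_0 = 3, a_1 = 12, a_2 = 37.
Iterating: 3, 12, 37, 112, 337, 1012, 3037, 9112, 27337, so a_8 = 27337.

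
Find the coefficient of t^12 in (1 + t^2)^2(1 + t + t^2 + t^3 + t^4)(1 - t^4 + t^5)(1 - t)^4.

(1 + t^2)^2 has coefficients 1,0,2,0,1 for degrees 0…4.
(1 + t + t^2 + t^3 + t^4) has coefficients 1,1,1,1,1,0,0,0,0,0,0,0,0 for degrees 0…12.
Multiplying by (1 - t^4 + t^5) gives running coefficients 1,1,1,1,0,0,0,0,0,1,0,0,0 for degrees 0…12.
Finally multiplying by (1 - t)^4, the product of all factors after the first has coefficients 1,-3,3,-1,-1,3,-3,1,0,1,-4,6,-4 for degrees 0…12.
[t^12] = 1·(-4) + 2·(-4) + 1·0 = -12.

-12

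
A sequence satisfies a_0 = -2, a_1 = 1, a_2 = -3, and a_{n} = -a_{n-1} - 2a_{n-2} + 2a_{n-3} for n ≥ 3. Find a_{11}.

-211

The ordinary generating function has denominator 1 + t + 2t^2 - 2t^3.
Iterating the recurrence: a_0,…,a_{11} = -2, 1, -3, -3, 11, -11, -17, 61, -49, -107, 327, -211.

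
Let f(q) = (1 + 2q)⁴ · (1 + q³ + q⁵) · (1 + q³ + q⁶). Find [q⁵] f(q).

(1 + 2q)⁴ has coefficients 1,8,24,32,16 for degrees 0…4.
(1 + q³ + q⁵) has coefficients 1,0,0,1,0,1 for degrees 0…5.
Finally multiplying by (1 + q³ + q⁶), the product of all factors after the first has coefficients 1,0,0,2,0,1 for degrees 0…5.
[q⁵] = 1·1 + 8·0 + 24·2 + 32·0 + 16·0 = 49.

49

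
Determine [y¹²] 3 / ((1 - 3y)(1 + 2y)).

Partial fractions give a closed form: a_n = (9/5)·3^n + (6/5)·(-2)^n.
At n = 12: a_12 = 961509.

961509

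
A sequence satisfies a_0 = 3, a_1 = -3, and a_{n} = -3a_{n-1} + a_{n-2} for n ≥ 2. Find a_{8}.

The ordinary generating function has denominator 1 + 3z - z^2.
Iterating the recurrence: a_0,…,a_{8} = 3, -3, 12, -39, 129, -426, 1407, -4647, 15348.

15348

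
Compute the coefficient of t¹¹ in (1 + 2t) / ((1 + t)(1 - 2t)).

2731

The denominator gives the recurrence a_n = a_(n−1) + 2a_(n−2) for n ≥ 2; the numerator fixes a_0 = 1, a_1 = 3.
Iterating: 1, 3, 5, 11, 21, 43, 85, 171, 341, 683, 1365, 2731, so a_11 = 2731.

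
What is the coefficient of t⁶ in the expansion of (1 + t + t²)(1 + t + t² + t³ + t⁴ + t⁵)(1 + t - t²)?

(1 + t + t²) has coefficients 1,1,1 for degrees 0…2.
(1 + t + t² + t³ + t⁴ + t⁵) has coefficients 1,1,1,1,1,1,0 for degrees 0…6.
Finally multiplying by (1 + t - t²), the product of all factors after the first has coefficients 1,2,1,1,1,1,0 for degrees 0…6.
[t⁶] = 1·0 + 1·1 + 1·1 = 2.

2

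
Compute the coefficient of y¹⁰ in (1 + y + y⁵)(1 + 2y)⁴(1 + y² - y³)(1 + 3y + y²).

127

(1 + y + y⁵) has coefficients 1,1,0,0,0,1 for degrees 0…5.
(1 + 2y)⁴ has coefficients 1,8,24,32,16,0,0,0,0,0,0 for degrees 0…10.
Multiplying by (1 + y² - y³) gives running coefficients 1,8,25,39,32,8,-16,-16,0,0,0 for degrees 0…10.
Finally multiplying by (1 + 3y + y²), the product of all factors after the first has coefficients 1,11,50,122,174,143,40,-56,-64,-16,0 for degrees 0…10.
[y¹⁰] = 1·0 + 1·(-16) + 1·143 = 127.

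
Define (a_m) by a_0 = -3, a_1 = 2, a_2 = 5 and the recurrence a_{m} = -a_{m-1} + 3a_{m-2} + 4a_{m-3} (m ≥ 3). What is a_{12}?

The ordinary generating function has denominator 1 + y - 3y^2 - 4y^3.
Iterating the recurrence: a_0,…,a_{12} = -3, 2, 5, -11, 34, -47, 105, -110, 237, -147, 418, 89, 577.

577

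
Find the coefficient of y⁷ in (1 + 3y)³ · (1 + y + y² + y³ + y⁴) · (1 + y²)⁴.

703

(1 + 3y)³ has coefficients 1,9,27,27 for degrees 0…3.
(1 + y + y² + y³ + y⁴) has coefficients 1,1,1,1,1,0,0,0 for degrees 0…7.
Finally multiplying by (1 + y²)⁴, the product of all factors after the first has coefficients 1,1,5,5,11,10,14,10 for degrees 0…7.
[y⁷] = 1·10 + 9·14 + 27·10 + 27·11 = 703.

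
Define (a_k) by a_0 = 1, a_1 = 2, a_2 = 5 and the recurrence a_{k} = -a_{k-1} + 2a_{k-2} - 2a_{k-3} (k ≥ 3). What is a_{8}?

The ordinary generating function has denominator 1 + q - 2q^2 + 2q^3.
Iterating the recurrence: a_0,…,a_{8} = 1, 2, 5, -3, 9, -25, 49, -117, 265.

265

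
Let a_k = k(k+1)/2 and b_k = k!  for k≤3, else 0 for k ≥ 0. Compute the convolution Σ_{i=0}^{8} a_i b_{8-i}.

This is [x^8] in the product of the two ordinary generating functions.
Σ = 0·0 + 1·0 + 3·0 + 6·0 + 10·0 + 15·6 + 21·2 + 28·1 + 36·1 = 196.

196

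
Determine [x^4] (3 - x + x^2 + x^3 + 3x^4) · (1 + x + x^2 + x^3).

(3 - x + x^2 + x^3 + 3x^4) has coefficients 3,-1,1,1,3 for degrees 0…4.
(1 + x + x^2 + x^3) has coefficients 1,1,1,1,0 for degrees 0…4.
[x^4] = 3·0 − 1·1 + 1·1 + 1·1 + 3·1 = 4.

4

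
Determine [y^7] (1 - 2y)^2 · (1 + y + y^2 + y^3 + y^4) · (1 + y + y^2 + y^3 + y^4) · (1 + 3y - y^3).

26

(1 - 2y)^2 has coefficients 1,-4,4 for degrees 0…2.
(1 + y + y^2 + y^3 + y^4) has coefficients 1,1,1,1,1,0,0,0 for degrees 0…7.
Multiplying by (1 + y + y^2 + y^3 + y^4) gives running coefficients 1,2,3,4,5,4,3,2 for degrees 0…7.
Finally multiplying by (1 + 3y - y^3), the product of all factors after the first has coefficients 1,5,9,12,15,16,11,6 for degrees 0…7.
[y^7] = 1·6 − 4·11 + 4·16 = 26.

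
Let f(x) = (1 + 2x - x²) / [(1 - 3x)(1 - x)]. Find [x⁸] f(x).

The denominator gives the recurrence a_n = 4a_(n−1) − 3a_(n−2) for n ≥ 3; the numerator fixes a_0 = 1, a_1 = 6, a_2 = 20.
Iterating: 1, 6, 20, 62, 188, 566, 1700, 5102, 15308, so a_8 = 15308.

15308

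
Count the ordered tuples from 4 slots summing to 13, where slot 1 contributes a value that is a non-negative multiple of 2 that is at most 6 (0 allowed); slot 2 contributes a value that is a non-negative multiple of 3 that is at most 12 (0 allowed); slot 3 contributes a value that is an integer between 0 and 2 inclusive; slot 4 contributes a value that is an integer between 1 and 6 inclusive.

24

The generating function for the choices is (1 + q² + q⁴ + q⁶)·(1 + q³ + q⁶ + q⁹ + q¹²)·(1 + q + q²)·(q + q² + q³ + q⁴ + q⁵ + q⁶); the count is [q¹³].
(1 + q² + q⁴ + q⁶) has coefficients 1,0,1,0,1,0,1 for degrees 0…6.
(1 + q³ + q⁶ + q⁹ + q¹²) has coefficients 1,0,0,1,0,0,1,0,0,1,0,0,1,0 for degrees 0…13.
Multiplying by (1 + q + q²) gives running coefficients 1,1,1,1,1,1,1,1,1,1,1,1,1,1 for degrees 0…13.
Finally multiplying by (q + q² + q³ + q⁴ + q⁵ + q⁶), the product of all factors after the first has coefficients 0,1,2,3,4,5,6,6,6,6,6,6,6,6 for degrees 0…13.
[q¹³] = 1·6 + 1·6 + 1·6 + 1·6 = 24.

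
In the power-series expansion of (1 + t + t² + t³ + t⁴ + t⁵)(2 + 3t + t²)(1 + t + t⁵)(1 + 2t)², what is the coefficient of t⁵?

(1 + t + t² + t³ + t⁴ + t⁵) has coefficients 1,1,1,1,1,1 for degrees 0…5.
(2 + 3t + t²) has coefficients 2,3,1,0,0,0 for degrees 0…5.
Multiplying by (1 + t + t⁵) gives running coefficients 2,5,4,1,0,2 for degrees 0…5.
Finally multiplying by (1 + 2t)², the product of all factors after the first has coefficients 2,13,32,37,20,6 for degrees 0…5.
[t⁵] = 1·6 + 1·20 + 1·37 + 1·32 + 1·13 + 1·2 = 110.

110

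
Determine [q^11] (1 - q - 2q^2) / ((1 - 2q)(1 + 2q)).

The denominator gives the recurrence a_n = 4a_(n−2) for n ≥ 3; the numerator fixes a_0 = 1, a_1 = -1, a_2 = 2.
Iterating: 1, -1, 2, -4, 8, -16, 32, -64, 128, -256, 512, -1024, so a_11 = -1024.

-1024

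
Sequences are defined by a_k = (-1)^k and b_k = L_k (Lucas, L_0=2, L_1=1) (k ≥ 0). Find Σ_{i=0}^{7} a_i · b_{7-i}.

15

Write out a_i and b_{7-i} for i = 0,…,7 and sum the products.
Σ = 1·29 − 1·18 + 1·11 − 1·7 + 1·4 − 1·3 + 1·1 − 1·2 = 15.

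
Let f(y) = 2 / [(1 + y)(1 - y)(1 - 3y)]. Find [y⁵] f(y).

546

Partial fractions give a closed form: a_n = (1/4)·(-1)^n + (-1/2)·1^n + (9/4)·3^n.
At n = 5: a_5 = 546.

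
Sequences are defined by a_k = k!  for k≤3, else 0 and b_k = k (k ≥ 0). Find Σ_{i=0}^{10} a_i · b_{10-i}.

Write out a_i and b_{10-i} for i = 0,…,10 and sum the products.
Σ = 1·10 + 1·9 + 2·8 + 6·7 + 0·6 + 0·5 + 0·4 + 0·3 + 0·2 + 0·1 + 0·0 = 77.

77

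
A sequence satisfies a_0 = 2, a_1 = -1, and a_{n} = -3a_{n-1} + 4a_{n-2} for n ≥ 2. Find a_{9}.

-157285

The ordinary generating function has denominator 1 + 3z - 4z^2.
Iterating the recurrence: a_0,…,a_{9} = 2, -1, 11, -37, 155, -613, 2459, -9829, 39323, -157285.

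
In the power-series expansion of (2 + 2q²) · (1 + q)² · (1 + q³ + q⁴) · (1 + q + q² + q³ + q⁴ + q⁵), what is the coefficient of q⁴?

24

(2 + 2q²) has coefficients 2,0,2 for degrees 0…2.
(1 + q)² has coefficients 1,2,1,0,0 for degrees 0…4.
Multiplying by (1 + q³ + q⁴) gives running coefficients 1,2,1,1,3 for degrees 0…4.
Finally multiplying by (1 + q + q² + q³ + q⁴ + q⁵), the product of all factors after the first has coefficients 1,3,4,5,8 for degrees 0…4.
[q⁴] = 2·8 + 2·4 = 24.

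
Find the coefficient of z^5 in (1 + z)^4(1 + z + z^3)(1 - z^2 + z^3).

(1 + z)^4 has coefficients 1,4,6,4,1 for degrees 0…4.
(1 + z + z^3) has coefficients 1,1,0,1,0,0 for degrees 0…5.
Finally multiplying by (1 - z^2 + z^3), the product of all factors after the first has coefficients 1,1,-1,1,1,-1 for degrees 0…5.
[z^5] = 1·(-1) + 4·1 + 6·1 + 4·(-1) + 1·1 = 6.

6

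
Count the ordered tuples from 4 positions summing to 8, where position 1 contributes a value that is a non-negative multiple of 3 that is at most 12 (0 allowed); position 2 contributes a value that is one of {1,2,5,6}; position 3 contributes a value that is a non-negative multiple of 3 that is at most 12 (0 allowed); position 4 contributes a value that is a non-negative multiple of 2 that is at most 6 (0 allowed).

The generating function for the choices is (1 + z^3 + z^6 + z^9 + z^12)·(z + z^2 + z^5 + z^6)·(1 + z^3 + z^6 + z^9 + z^12)·(1 + z^2 + z^4 + z^6); the count is [z^8].
(1 + z^3 + z^6 + z^9 + z^12) has coefficients 1,0,0,1,0,0,1,0,0 for degrees 0…8.
(z + z^2 + z^5 + z^6) has coefficients 0,1,1,0,0,1,1,0,0 for degrees 0…8.
Multiplying by (1 + z^3 + z^6 + z^9 + z^12) gives running coefficients 0,1,1,0,1,2,1,1,2 for degrees 0…8.
Finally multiplying by (1 + z^2 + z^4 + z^6), the product of all factors after the first has coefficients 0,1,1,1,2,3,3,4,5 for degrees 0…8.
[z^8] = 1·5 + 1·3 + 1·1 = 9.

9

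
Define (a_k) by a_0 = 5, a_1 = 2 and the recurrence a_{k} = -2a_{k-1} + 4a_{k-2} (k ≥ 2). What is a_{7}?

The ordinary generating function has denominator 1 + 2z - 4z^2.
Iterating the recurrence: a_0,…,a_{7} = 5, 2, 16, -24, 112, -320, 1088, -3456.

-3456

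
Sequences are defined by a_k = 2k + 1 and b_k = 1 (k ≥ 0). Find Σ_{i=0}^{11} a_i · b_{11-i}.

Write out a_i and b_{11-i} for i = 0,…,11 and sum the products.
Σ = 1·1 + 3·1 + 5·1 + 7·1 + 9·1 + 11·1 + 13·1 + 15·1 + 17·1 + 19·1 + 21·1 + 23·1 = 144.

144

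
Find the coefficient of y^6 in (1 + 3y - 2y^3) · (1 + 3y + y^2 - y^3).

2

(1 + 3y - 2y^3) has coefficients 1,3,0,-2 for degrees 0…3.
(1 + 3y + y^2 - y^3) has coefficients 1,3,1,-1,0,0,0 for degrees 0…6.
[y^6] = 1·0 + 3·0 − 2·(-1) = 2.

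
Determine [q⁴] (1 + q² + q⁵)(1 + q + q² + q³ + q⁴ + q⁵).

(1 + q² + q⁵) has coefficients 1,0,1,0,0 for degrees 0…4.
(1 + q + q² + q³ + q⁴ + q⁵) has coefficients 1,1,1,1,1 for degrees 0…4.
[q⁴] = 1·1 + 1·1 = 2.

2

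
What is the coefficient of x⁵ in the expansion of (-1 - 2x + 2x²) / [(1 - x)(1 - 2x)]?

-95

The denominator gives the recurrence a_n = 3a_(n−1) − 2a_(n−2) for n ≥ 3; the numerator fixes a_0 = -1, a_1 = -5, a_2 = -11.
Iterating: -1, -5, -11, -23, -47, -95, so a_5 = -95.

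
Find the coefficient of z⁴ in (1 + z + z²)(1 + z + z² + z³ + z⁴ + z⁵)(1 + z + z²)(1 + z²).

(1 + z + z²) has coefficients 1,1,1 for degrees 0…2.
(1 + z + z² + z³ + z⁴ + z⁵) has coefficients 1,1,1,1,1 for degrees 0…4.
Multiplying by (1 + z + z²) gives running coefficients 1,2,3,3,3 for degrees 0…4.
Finally multiplying by (1 + z²), the product of all factors after the first has coefficients 1,2,4,5,6 for degrees 0…4.
[z⁴] = 1·6 + 1·5 + 1·4 = 15.

15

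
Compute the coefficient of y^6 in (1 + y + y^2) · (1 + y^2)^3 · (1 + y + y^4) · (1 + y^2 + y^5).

(1 + y + y^2) has coefficients 1,1,1 for degrees 0…2.
(1 + y^2)^3 has coefficients 1,0,3,0,3,0,1 for degrees 0…6.
Multiplying by (1 + y + y^4) gives running coefficients 1,1,3,3,4,3,4 for degrees 0…6.
Finally multiplying by (1 + y^2 + y^5), the product of all factors after the first has coefficients 1,1,4,4,7,7,9 for degrees 0…6.
[y^6] = 1·9 + 1·7 + 1·7 = 23.

23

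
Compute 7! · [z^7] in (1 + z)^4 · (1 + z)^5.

The EGF product rule gives c_7 = Σ_{k_1+k_2=7} C(7; k_1,k_2) · ∏ g_i(k_i), where (1+z)^4 gives the falling factorial (4)_k; (1+z)^5 gives the falling factorial (5)_k.
g_1(k) for k = 0…7: 1, 4, 12, 24, 24, 0, 0, 0.
g_2(k) for k = 0…7: 1, 5, 20, 60, 120, 120, 0, 0.
c_7 = Σ_k C(7,k)·g_1(k)·g_2(7−k) = 21·12·120 + 35·24·120 + 35·24·60 = 30240 + 100800 + 50400 = 181440.

181440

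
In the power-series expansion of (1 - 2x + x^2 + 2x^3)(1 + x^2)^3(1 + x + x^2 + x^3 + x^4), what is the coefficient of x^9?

11

(1 - 2x + x^2 + 2x^3) has coefficients 1,-2,1,2 for degrees 0…3.
(1 + x^2)^3 has coefficients 1,0,3,0,3,0,1,0,0,0 for degrees 0…9.
Finally multiplying by (1 + x + x^2 + x^3 + x^4), the product of all factors after the first has coefficients 1,1,4,4,7,6,7,4,4,1 for degrees 0…9.
[x^9] = 1·1 − 2·4 + 1·4 + 2·7 = 11.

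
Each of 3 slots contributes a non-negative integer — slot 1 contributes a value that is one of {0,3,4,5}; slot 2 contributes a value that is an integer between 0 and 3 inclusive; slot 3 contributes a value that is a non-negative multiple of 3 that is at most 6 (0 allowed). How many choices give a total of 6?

6

The generating function for the choices is (1 + x³ + x⁴ + x⁵)·(1 + x + x² + x³)·(1 + x³ + x⁶); the count is [x⁶].
(1 + x³ + x⁴ + x⁵) has coefficients 1,0,0,1,1,1 for degrees 0…5.
(1 + x + x² + x³) has coefficients 1,1,1,1,0,0,0 for degrees 0…6.
Finally multiplying by (1 + x³ + x⁶), the product of all factors after the first has coefficients 1,1,1,2,1,1,2 for degrees 0…6.
[x⁶] = 1·2 + 1·2 + 1·1 + 1·1 = 6.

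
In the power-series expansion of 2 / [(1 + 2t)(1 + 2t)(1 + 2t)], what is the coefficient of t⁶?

The denominator gives the recurrence a_n = −6a_(n−1) − 12a_(n−2) − 8a_(n−3) for n ≥ 3; the numerator fixes a_0 = 2, a_1 = -12, a_2 = 48.
Iterating: 2, -12, 48, -160, 480, -1344, 3584, so a_6 = 3584.

3584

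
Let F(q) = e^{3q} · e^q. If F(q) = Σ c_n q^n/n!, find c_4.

256

The EGF product rule gives c_4 = Σ_{k_1+k_2=4} C(4; k_1,k_2) · ∏ g_i(k_i), where e^{3q} gives (3)^k; e^q gives (1)^k.
g_1(k) for k = 0…4: 1, 3, 9, 27, 81.
g_2(k) for k = 0…4: 1, 1, 1, 1, 1.
c_4 = Σ_k C(4,k)·g_1(k)·g_2(4−k) = 1·1·1 + 4·3·1 + 6·9·1 + 4·27·1 + 1·81·1 = 1 + 12 + 54 + 108 + 81 = 256.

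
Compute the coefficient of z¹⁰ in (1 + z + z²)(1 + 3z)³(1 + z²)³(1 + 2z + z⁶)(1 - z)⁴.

(1 + z + z²) has coefficients 1,1,1 for degrees 0…2.
(1 + 3z)³ has coefficients 1,9,27,27,0,0,0,0,0,0,0 for degrees 0…10.
Multiplying by (1 + z²)³ gives running coefficients 1,9,30,54,84,108,82,90,27,27,0 for degrees 0…10.
Multiplying by (1 + 2z + z⁶) gives running coefficients 1,11,48,114,192,276,299,263,237,135,138 for degrees 0…10.
Finally multiplying by (1 - z)⁴, the product of all factors after the first has coefficients 1,7,10,-16,-19,11,-61,69,67,-155,267 for degrees 0…10.
[z¹⁰] = 1·267 + 1·(-155) + 1·67 = 179.

179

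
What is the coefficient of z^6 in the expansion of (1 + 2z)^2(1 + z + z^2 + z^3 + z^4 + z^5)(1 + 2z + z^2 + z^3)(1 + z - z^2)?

(1 + 2z)^2 has coefficients 1,4,4 for degrees 0…2.
(1 + z + z^2 + z^3 + z^4 + z^5) has coefficients 1,1,1,1,1,1,0 for degrees 0…6.
Multiplying by (1 + 2z + z^2 + z^3) gives running coefficients 1,3,4,5,5,5,4 for degrees 0…6.
Finally multiplying by (1 + z - z^2), the product of all factors after the first has coefficients 1,4,6,6,6,5,4 for degrees 0…6.
[z^6] = 1·4 + 4·5 + 4·6 = 48.

48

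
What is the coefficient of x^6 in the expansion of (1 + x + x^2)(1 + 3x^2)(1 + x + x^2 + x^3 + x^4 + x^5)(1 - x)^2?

(1 + x + x^2) has coefficients 1,1,1 for degrees 0…2.
(1 + 3x^2) has coefficients 1,0,3,0,0,0,0 for degrees 0…6.
Multiplying by (1 + x + x^2 + x^3 + x^4 + x^5) gives running coefficients 1,1,4,4,4,4,3 for degrees 0…6.
Finally multiplying by (1 - x)^2, the product of all factors after the first has coefficients 1,-1,3,-3,0,0,-1 for degrees 0…6.
[x^6] = 1·(-1) + 1·0 + 1·0 = -1.

-1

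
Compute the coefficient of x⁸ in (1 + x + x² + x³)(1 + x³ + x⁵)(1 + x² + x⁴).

(1 + x + x² + x³) has coefficients 1,1,1,1 for degrees 0…3.
(1 + x³ + x⁵) has coefficients 1,0,0,1,0,1,0,0,0 for degrees 0…8.
Finally multiplying by (1 + x² + x⁴), the product of all factors after the first has coefficients 1,0,1,1,1,2,0,2,0 for degrees 0…8.
[x⁸] = 1·0 + 1·2 + 1·0 + 1·2 = 4.

4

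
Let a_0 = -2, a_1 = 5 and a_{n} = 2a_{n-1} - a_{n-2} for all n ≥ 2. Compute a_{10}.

68

The ordinary generating function has denominator 1 - 2t + t^2.
Iterating the recurrence: a_0,…,a_{10} = -2, 5, 12, 19, 26, 33, 40, 47, 54, 61, 68.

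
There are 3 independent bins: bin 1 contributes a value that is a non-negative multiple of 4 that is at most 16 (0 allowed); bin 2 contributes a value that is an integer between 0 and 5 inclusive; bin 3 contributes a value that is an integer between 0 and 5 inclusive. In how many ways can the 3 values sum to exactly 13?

10

The generating function for the choices is (1 + x⁴ + x⁸ + x¹² + x¹⁶)·(1 + x + x² + x³ + x⁴ + x⁵)·(1 + x + x² + x³ + x⁴ + x⁵); the count is [x¹³].
(1 + x⁴ + x⁸ + x¹² + x¹⁶) has coefficients 1,0,0,0,1,0,0,0,1,0,0,0,1,0 for degrees 0…13.
(1 + x + x² + x³ + x⁴ + x⁵) has coefficients 1,1,1,1,1,1,0,0,0,0,0,0,0,0 for degrees 0…13.
Finally multiplying by (1 + x + x² + x³ + x⁴ + x⁵), the product of all factors after the first has coefficients 1,2,3,4,5,6,5,4,3,2,1,0,0,0 for degrees 0…13.
[x¹³] = 1·0 + 1·2 + 1·6 + 1·2 = 10.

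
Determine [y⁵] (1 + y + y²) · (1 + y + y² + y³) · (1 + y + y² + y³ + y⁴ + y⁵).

(1 + y + y²) has coefficients 1,1,1 for degrees 0…2.
(1 + y + y² + y³) has coefficients 1,1,1,1,0,0 for degrees 0…5.
Finally multiplying by (1 + y + y² + y³ + y⁴ + y⁵), the product of all factors after the first has coefficients 1,2,3,4,4,4 for degrees 0…5.
[y⁵] = 1·4 + 1·4 + 1·4 = 12.

12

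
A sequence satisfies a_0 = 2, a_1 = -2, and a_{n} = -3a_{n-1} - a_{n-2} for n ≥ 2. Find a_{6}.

The ordinary generating function has denominator 1 + 3z + z^2.
Iterating the recurrence: a_0,…,a_{6} = 2, -2, 4, -10, 26, -68, 178.

178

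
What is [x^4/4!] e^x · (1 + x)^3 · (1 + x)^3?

1045

The EGF product rule gives c_4 = Σ_{k_1+k_2+k_3=4} C(4; k_1,k_2,k_3) · ∏ g_i(k_i), where e^x gives (1)^k; (1+x)^3 gives the falling factorial (3)_k; (1+x)^3 gives the falling factorial (3)_k.
g_1(k) for k = 0…4: 1, 1, 1, 1, 1.
g_2(k) for k = 0…4: 1, 3, 6, 6, 0.
g_3(k) for k = 0…4: 1, 3, 6, 6, 0.
First combine the last two factors: h(k) = Σ_j C(k,j)·g_2(j)·g_3(k−j) for k = 0…4: 1, 6, 30, 120, 360.
c_4 = Σ_k C(4,k)·g_1(k)·h(4−k) = 1·1·360 + 4·1·120 + 6·1·30 + 4·1·6 + 1·1·1 = 360 + 480 + 180 + 24 + 1 = 1045.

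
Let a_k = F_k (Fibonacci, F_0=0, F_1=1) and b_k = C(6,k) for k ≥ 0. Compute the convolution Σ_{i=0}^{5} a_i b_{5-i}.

88

Write out a_i and b_{5-i} for i = 0,…,5 and sum the products.
Σ = 0·6 + 1·15 + 1·20 + 2·15 + 3·6 + 5·1 = 88.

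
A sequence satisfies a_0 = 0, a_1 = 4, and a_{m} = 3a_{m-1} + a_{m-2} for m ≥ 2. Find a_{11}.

565924

The ordinary generating function has denominator 1 - 3q - q^2.
Iterating the recurrence: a_0,…,a_{11} = 0, 4, 12, 40, 132, 436, 1440, 4756, 15708, 51880, 171348, 565924.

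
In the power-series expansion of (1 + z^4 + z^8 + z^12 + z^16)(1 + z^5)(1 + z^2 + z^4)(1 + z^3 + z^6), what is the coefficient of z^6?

(1 + z^4 + z^8 + z^12 + z^16) has coefficients 1,0,0,0,1,0,0 for degrees 0…6.
(1 + z^5) has coefficients 1,0,0,0,0,1,0 for degrees 0…6.
Multiplying by (1 + z^2 + z^4) gives running coefficients 1,0,1,0,1,1,0 for degrees 0…6.
Finally multiplying by (1 + z^3 + z^6), the product of all factors after the first has coefficients 1,0,1,1,1,2,1 for degrees 0…6.
[z^6] = 1·1 + 1·1 = 2.

2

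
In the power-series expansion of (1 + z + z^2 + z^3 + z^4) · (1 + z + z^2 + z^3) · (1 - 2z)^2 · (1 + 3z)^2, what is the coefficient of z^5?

3

(1 + z + z^2 + z^3 + z^4) has coefficients 1,1,1,1,1 for degrees 0…4.
(1 + z + z^2 + z^3) has coefficients 1,1,1,1,0,0 for degrees 0…5.
Multiplying by (1 - 2z)^2 gives running coefficients 1,-3,1,1,0,4 for degrees 0…5.
Finally multiplying by (1 + 3z)^2, the product of all factors after the first has coefficients 1,3,-8,-20,15,13 for degrees 0…5.
[z^5] = 1·13 + 1·15 + 1·(-20) + 1·(-8) + 1·3 = 3.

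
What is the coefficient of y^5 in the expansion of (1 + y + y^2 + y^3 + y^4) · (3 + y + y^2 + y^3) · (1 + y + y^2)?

(1 + y + y^2 + y^3 + y^4) has coefficients 1,1,1,1,1 for degrees 0…4.
(3 + y + y^2 + y^3) has coefficients 3,1,1,1,0,0 for degrees 0…5.
Finally multiplying by (1 + y + y^2), the product of all factors after the first has coefficients 3,4,5,3,2,1 for degrees 0…5.
[y^5] = 1·1 + 1·2 + 1·3 + 1·5 + 1·4 = 15.

15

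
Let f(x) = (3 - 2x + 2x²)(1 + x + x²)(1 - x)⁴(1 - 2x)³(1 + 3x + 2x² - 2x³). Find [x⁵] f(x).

-18

(3 - 2x + 2x²) has coefficients 3,-2,2 for degrees 0…2.
(1 + x + x²) has coefficients 1,1,1,0,0,0 for degrees 0…5.
Multiplying by (1 - x)⁴ gives running coefficients 1,-3,3,-2,3,-3 for degrees 0…5.
Multiplying by (1 - 2x)³ gives running coefficients 1,-9,33,-64,75,-69 for degrees 0…5.
Finally multiplying by (1 + 3x + 2x² - 2x³), the product of all factors after the first has coefficients 1,-6,8,15,-33,-38 for degrees 0…5.
[x⁵] = 3·(-38) − 2·(-33) + 2·15 = -18.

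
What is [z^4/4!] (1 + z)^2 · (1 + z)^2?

24

The EGF product rule gives c_4 = Σ_{k_1+k_2=4} C(4; k_1,k_2) · ∏ g_i(k_i), where (1+z)^2 gives the falling factorial (2)_k; (1+z)^2 gives the falling factorial (2)_k.
g_1(k) for k = 0…4: 1, 2, 2, 0, 0.
g_2(k) for k = 0…4: 1, 2, 2, 0, 0.
c_4 = Σ_k C(4,k)·g_1(k)·g_2(4−k) = 6·2·2 = 24.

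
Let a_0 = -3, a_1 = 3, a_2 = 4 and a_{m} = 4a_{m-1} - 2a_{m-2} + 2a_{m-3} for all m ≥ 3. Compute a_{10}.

34088

The ordinary generating function has denominator 1 - 4t + 2t^2 - 2t^3.
Iterating the recurrence: a_0,…,a_{10} = -3, 3, 4, 4, 14, 56, 204, 732, 2632, 9472, 34088.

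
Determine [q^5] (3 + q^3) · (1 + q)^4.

6

(3 + q^3) has coefficients 3,0,0,1 for degrees 0…3.
(1 + q)^4 has coefficients 1,4,6,4,1,0 for degrees 0…5.
[q^5] = 3·0 + 1·6 = 6.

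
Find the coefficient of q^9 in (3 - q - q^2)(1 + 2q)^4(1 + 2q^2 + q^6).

(3 - q - q^2) has coefficients 3,-1,-1 for degrees 0…2.
(1 + 2q)^4 has coefficients 1,8,24,32,16,0,0,0,0,0 for degrees 0…9.
Finally multiplying by (1 + 2q^2 + q^6), the product of all factors after the first has coefficients 1,8,26,48,64,64,33,8,24,32 for degrees 0…9.
[q^9] = 3·32 − 1·24 − 1·8 = 64.

64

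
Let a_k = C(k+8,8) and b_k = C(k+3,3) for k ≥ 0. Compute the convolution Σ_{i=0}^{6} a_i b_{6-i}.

This is [x^6] in the product of the two ordinary generating functions.
Σ = 1·84 + 9·56 + 45·35 + 165·20 + 495·10 + 1287·4 + 3003·1 = 18564.

18564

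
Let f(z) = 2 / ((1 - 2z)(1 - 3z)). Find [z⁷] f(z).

12610

The denominator gives the recurrence a_n = 5a_(n−1) − 6a_(n−2) for n ≥ 2; the numerator fixes a_0 = 2, a_1 = 10.
Iterating: 2, 10, 38, 130, 422, 1330, 4118, 12610, so a_7 = 12610.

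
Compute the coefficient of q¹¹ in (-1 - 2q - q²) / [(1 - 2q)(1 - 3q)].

-935568

The denominator gives the recurrence a_n = 5a_(n−1) − 6a_(n−2) for n ≥ 3; the numerator fixes a_0 = -1, a_1 = -7, a_2 = -30.
Iterating: -1, -7, -30, -108, -360, -1152, -3600, -11088, -33840, -102672, -310320, -935568, so a_11 = -935568.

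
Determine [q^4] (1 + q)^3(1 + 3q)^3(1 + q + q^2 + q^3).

(1 + q)^3 has coefficients 1,3,3,1 for degrees 0…3.
(1 + 3q)^3 has coefficients 1,9,27,27,0 for degrees 0…4.
Finally multiplying by (1 + q + q^2 + q^3), the product of all factors after the first has coefficients 1,10,37,64,63 for degrees 0…4.
[q^4] = 1·63 + 3·64 + 3·37 + 1·10 = 376.

376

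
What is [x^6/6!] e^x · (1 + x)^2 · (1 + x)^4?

The EGF product rule gives c_6 = Σ_{k_1+k_2+k_3=6} C(6; k_1,k_2,k_3) · ∏ g_i(k_i), where e^x gives (1)^k; (1+x)^2 gives the falling factorial (2)_k; (1+x)^4 gives the falling factorial (4)_k.
g_1(k) for k = 0…6: 1, 1, 1, 1, 1, 1, 1.
g_2(k) for k = 0…6: 1, 2, 2, 0, 0, 0, 0.
g_3(k) for k = 0…6: 1, 4, 12, 24, 24, 0, 0.
First combine the last two factors: h(k) = Σ_j C(k,j)·g_2(j)·g_3(k−j) for k = 0…6: 1, 6, 30, 120, 360, 720, 720.
c_6 = Σ_k C(6,k)·g_1(k)·h(6−k) = 1·1·720 + 6·1·720 + 15·1·360 + 20·1·120 + 15·1·30 + 6·1·6 + 1·1·1 = 720 + 4320 + 5400 + 2400 + 450 + 36 + 1 = 13327.

13327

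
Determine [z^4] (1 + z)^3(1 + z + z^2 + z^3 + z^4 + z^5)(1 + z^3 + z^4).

13

(1 + z)^3 has coefficients 1,3,3,1 for degrees 0…3.
(1 + z + z^2 + z^3 + z^4 + z^5) has coefficients 1,1,1,1,1 for degrees 0…4.
Finally multiplying by (1 + z^3 + z^4), the product of all factors after the first has coefficients 1,1,1,2,3 for degrees 0…4.
[z^4] = 1·3 + 3·2 + 3·1 + 1·1 = 13.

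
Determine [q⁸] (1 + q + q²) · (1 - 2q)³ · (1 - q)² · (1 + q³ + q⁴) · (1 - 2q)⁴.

885

(1 + q + q²) has coefficients 1,1,1 for degrees 0…2.
(1 - 2q)³ has coefficients 1,-6,12,-8,0,0,0,0,0 for degrees 0…8.
Multiplying by (1 - q)² gives running coefficients 1,-8,25,-38,28,-8,0,0,0 for degrees 0…8.
Multiplying by (1 + q³ + q⁴) gives running coefficients 1,-8,25,-37,21,9,-13,-10,20 for degrees 0…8.
Finally multiplying by (1 - 2q)⁴, the product of all factors after the first has coefficients 1,-16,113,-461,1189,-1975,2003,-954,-164 for degrees 0…8.
[q⁸] = 1·(-164) + 1·(-954) + 1·2003 = 885.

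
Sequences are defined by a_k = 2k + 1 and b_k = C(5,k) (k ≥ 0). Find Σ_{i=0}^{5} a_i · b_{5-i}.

192

This is [x^5] in the product of the two ordinary generating functions.
Σ = 1·1 + 3·5 + 5·10 + 7·10 + 9·5 + 11·1 = 192.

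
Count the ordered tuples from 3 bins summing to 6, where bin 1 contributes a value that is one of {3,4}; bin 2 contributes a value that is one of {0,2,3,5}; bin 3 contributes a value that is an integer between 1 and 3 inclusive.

3

The generating function for the choices is (y³ + y⁴)·(1 + y² + y³ + y⁵)·(y + y² + y³); the count is [y⁶].
(y³ + y⁴) has coefficients 0,0,0,1,1 for degrees 0…4.
(1 + y² + y³ + y⁵) has coefficients 1,0,1,1,0,1,0 for degrees 0…6.
Finally multiplying by (y + y² + y³), the product of all factors after the first has coefficients 0,1,1,2,2,2,2 for degrees 0…6.
[y⁶] = 1·2 + 1·1 = 3.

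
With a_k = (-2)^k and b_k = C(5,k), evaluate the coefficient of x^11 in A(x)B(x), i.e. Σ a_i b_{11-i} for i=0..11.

Write out a_i and b_{11-i} for i = 0,…,11 and sum the products.
Σ = 1·0 − 2·0 + 4·0 − 8·0 + 16·0 − 32·0 + 64·1 − 128·5 + 256·10 − 512·10 + 1024·5 − 2048·1 = -64.

-64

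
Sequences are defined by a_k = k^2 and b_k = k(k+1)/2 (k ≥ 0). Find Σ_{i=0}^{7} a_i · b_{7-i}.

Write out a_i and b_{7-i} for i = 0,…,7 and sum the products.
Σ = 0·28 + 1·21 + 4·15 + 9·10 + 16·6 + 25·3 + 36·1 + 49·0 = 378.

378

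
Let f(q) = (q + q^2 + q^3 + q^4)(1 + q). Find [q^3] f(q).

(q + q^2 + q^3 + q^4) has coefficients 0,1,1,1 for degrees 0…3.
(1 + q) has coefficients 1,1,0,0 for degrees 0…3.
[q^3] = 1·0 + 1·1 + 1·1 = 2.

2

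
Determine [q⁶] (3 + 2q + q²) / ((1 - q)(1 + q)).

The denominator gives the recurrence a_n = a_(n−2) for n ≥ 3; the numerator fixes a_0 = 3, a_1 = 2, a_2 = 4.
Iterating: 3, 2, 4, 2, 4, 2, 4, so a_6 = 4.

4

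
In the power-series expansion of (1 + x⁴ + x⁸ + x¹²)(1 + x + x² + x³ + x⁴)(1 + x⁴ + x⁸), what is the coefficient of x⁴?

(1 + x⁴ + x⁸ + x¹²) has coefficients 1,0,0,0,1 for degrees 0…4.
(1 + x + x² + x³ + x⁴) has coefficients 1,1,1,1,1 for degrees 0…4.
Finally multiplying by (1 + x⁴ + x⁸), the product of all factors after the first has coefficients 1,1,1,1,2 for degrees 0…4.
[x⁴] = 1·2 + 1·1 = 3.

3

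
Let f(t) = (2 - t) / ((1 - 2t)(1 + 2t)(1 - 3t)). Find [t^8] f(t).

19427

Partial fractions give a closed form: a_n = (-3/2)·2^n + (1/2)·(-2)^n + (3)·3^n.
At n = 8: a_8 = 19427.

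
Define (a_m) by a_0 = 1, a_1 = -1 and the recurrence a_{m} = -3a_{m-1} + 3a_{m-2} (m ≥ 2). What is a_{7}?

-4401

The ordinary generating function has denominator 1 + 3y - 3y^2.
Iterating the recurrence: a_0,…,a_{7} = 1, -1, 6, -21, 81, -306, 1161, -4401.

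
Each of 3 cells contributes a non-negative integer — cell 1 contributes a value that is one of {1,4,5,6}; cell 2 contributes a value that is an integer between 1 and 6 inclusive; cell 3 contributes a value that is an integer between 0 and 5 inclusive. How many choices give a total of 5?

5

The generating function for the choices is (z + z^4 + z^5 + z^6)·(z + z^2 + z^3 + z^4 + z^5 + z^6)·(1 + z + z^2 + z^3 + z^4 + z^5); the count is [z^5].
(z + z^4 + z^5 + z^6) has coefficients 0,1,0,0,1,1 for degrees 0…5.
(z + z^2 + z^3 + z^4 + z^5 + z^6) has coefficients 0,1,1,1,1,1 for degrees 0…5.
Finally multiplying by (1 + z + z^2 + z^3 + z^4 + z^5), the product of all factors after the first has coefficients 0,1,2,3,4,5 for degrees 0…5.
[z^5] = 1·4 + 1·1 + 1·0 = 5.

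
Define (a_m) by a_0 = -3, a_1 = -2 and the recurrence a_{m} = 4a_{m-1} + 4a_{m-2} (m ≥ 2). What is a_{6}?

-10048

The ordinary generating function has denominator 1 - 4t - 4t^2.
Iterating the recurrence: a_0,…,a_{6} = -3, -2, -20, -88, -432, -2080, -10048.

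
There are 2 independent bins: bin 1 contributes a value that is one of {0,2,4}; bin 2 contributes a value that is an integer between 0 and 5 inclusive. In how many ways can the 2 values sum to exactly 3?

The generating function for the choices is (1 + x^2 + x^4)·(1 + x + x^2 + x^3 + x^4 + x^5); the count is [x^3].
(1 + x^2 + x^4) has coefficients 1,0,1,0 for degrees 0…3.
(1 + x + x^2 + x^3 + x^4 + x^5) has coefficients 1,1,1,1 for degrees 0…3.
[x^3] = 1·1 + 1·1 = 2.

2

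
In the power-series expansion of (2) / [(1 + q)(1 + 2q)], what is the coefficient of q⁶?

Partial fractions give a closed form: a_n = (-2)·(-1)^n + (4)·(-2)^n.
At n = 6: a_6 = 254.

254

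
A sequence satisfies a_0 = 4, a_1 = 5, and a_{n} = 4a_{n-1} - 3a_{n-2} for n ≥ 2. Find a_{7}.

The ordinary generating function has denominator 1 - 4x + 3x^2.
Iterating the recurrence: a_0,…,a_{7} = 4, 5, 8, 17, 44, 125, 368, 1097.

1097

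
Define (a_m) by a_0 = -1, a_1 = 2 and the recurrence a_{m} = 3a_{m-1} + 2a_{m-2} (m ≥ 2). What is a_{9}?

The ordinary generating function has denominator 1 - 3q - 2q^2.
Iterating the recurrence: a_0,…,a_{9} = -1, 2, 4, 16, 56, 200, 712, 2536, 9032, 32168.

32168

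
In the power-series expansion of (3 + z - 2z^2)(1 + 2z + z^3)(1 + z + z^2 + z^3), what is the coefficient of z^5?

-2

(3 + z - 2z^2) has coefficients 3,1,-2 for degrees 0…2.
(1 + 2z + z^3) has coefficients 1,2,0,1,0,0 for degrees 0…5.
Finally multiplying by (1 + z + z^2 + z^3), the product of all factors after the first has coefficients 1,3,3,4,3,1 for degrees 0…5.
[z^5] = 3·1 + 1·3 − 2·4 = -2.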